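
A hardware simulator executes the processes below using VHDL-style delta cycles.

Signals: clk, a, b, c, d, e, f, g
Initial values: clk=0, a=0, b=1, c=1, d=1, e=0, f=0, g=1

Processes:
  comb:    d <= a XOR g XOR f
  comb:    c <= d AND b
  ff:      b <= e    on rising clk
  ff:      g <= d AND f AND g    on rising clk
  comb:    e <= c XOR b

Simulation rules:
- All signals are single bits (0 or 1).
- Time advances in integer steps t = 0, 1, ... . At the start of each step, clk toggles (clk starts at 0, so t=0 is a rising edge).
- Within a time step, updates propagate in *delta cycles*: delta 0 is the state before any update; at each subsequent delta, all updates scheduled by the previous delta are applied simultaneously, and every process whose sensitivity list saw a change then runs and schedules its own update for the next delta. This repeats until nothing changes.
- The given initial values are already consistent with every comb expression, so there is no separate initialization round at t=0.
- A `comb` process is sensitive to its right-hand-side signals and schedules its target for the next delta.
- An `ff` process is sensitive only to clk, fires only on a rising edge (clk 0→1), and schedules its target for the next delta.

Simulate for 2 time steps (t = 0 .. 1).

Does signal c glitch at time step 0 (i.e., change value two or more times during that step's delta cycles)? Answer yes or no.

no

t=0 Δ0: f=0 e=0 g=1 c=1 a=0 b=1 d=1 clk=0
  Δ1: clk:0→1
  Δ2: g:1→0, b:1→0
  Δ3: e:0→1, c:1→0, d:1→0
  Δ4: e:1→0
  (4Δ to stable)
t=1 Δ0: f=0 e=0 g=0 c=0 a=0 b=0 d=0 clk=1
  Δ1: clk:1→0
  (1Δ to stable)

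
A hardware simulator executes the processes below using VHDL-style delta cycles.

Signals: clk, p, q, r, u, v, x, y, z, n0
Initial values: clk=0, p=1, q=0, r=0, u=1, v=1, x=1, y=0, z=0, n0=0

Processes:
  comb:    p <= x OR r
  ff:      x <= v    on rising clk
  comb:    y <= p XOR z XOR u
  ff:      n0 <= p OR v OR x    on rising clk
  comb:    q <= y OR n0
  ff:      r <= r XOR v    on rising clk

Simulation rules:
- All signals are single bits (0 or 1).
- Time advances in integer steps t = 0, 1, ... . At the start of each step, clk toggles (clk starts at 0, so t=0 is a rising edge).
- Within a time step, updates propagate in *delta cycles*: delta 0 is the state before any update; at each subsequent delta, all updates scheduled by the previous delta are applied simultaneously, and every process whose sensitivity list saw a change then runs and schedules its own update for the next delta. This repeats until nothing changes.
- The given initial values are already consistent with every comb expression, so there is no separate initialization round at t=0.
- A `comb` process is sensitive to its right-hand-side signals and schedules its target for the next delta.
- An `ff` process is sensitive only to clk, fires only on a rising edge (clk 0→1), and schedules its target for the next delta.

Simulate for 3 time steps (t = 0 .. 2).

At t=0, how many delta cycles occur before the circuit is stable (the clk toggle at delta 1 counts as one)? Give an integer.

3

t0.Δ0 q=0 p=1 r=0 n0=0 y=0 v=1 x=1 u=1 z=0 clk=0
t0.Δ1 q=0 p=1 r=0 n0=0 y=0 v=1 x=1 u=1 z=0 clk=1
t0.Δ2 q=0 p=1 r=1 n0=1 y=0 v=1 x=1 u=1 z=0 clk=1
t0.Δ3 q=1 p=1 r=1 n0=1 y=0 v=1 x=1 u=1 z=0 clk=1
t1.Δ0 q=1 p=1 r=1 n0=1 y=0 v=1 x=1 u=1 z=0 clk=1
t1.Δ1 q=1 p=1 r=1 n0=1 y=0 v=1 x=1 u=1 z=0 clk=0
t2.Δ0 q=1 p=1 r=1 n0=1 y=0 v=1 x=1 u=1 z=0 clk=0
t2.Δ1 q=1 p=1 r=1 n0=1 y=0 v=1 x=1 u=1 z=0 clk=1
t2.Δ2 q=1 p=1 r=0 n0=1 y=0 v=1 x=1 u=1 z=0 clk=1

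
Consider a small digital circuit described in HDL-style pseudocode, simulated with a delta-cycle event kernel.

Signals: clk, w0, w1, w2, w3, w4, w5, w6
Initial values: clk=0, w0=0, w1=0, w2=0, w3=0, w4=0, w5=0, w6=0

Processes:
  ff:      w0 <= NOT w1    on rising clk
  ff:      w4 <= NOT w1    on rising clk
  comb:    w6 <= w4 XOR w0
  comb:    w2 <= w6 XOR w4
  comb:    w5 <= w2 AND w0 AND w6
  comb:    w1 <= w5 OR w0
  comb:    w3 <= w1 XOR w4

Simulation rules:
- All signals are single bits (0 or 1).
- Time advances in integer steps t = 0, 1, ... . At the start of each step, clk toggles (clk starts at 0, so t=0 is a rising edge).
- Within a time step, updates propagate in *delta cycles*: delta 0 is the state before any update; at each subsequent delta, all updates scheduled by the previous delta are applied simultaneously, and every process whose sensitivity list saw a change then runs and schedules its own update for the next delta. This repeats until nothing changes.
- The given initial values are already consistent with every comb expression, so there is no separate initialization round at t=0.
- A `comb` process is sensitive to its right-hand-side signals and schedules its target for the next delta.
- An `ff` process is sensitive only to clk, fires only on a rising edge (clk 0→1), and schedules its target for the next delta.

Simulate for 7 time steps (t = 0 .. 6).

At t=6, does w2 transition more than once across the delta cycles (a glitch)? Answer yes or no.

t=0 Δ0: w6=0 w0=0 w4=0 w2=0 w5=0 w3=0 w1=0 clk=0
  Δ1: clk:0→1
  Δ2: w0:0→1, w4:0→1
  Δ3: w2:0→1, w3:0→1, w1:0→1
  Δ4: w3:1→0
  (4Δ to stable)
t=1 Δ0: w6=0 w0=1 w4=1 w2=1 w5=0 w3=0 w1=1 clk=1
  Δ1: clk:1→0
  (1Δ to stable)
t=2 Δ0: w6=0 w0=1 w4=1 w2=1 w5=0 w3=0 w1=1 clk=0
  Δ1: clk:0→1
  Δ2: w0:1→0, w4:1→0
  Δ3: w2:1→0, w3:0→1, w1:1→0
  Δ4: w3:1→0
  (4Δ to stable)
t=3 Δ0: w6=0 w0=0 w4=0 w2=0 w5=0 w3=0 w1=0 clk=1
  Δ1: clk:1→0
  (1Δ to stable)
t=4 Δ0: w6=0 w0=0 w4=0 w2=0 w5=0 w3=0 w1=0 clk=0
  Δ1: clk:0→1
  Δ2: w0:0→1, w4:0→1
  Δ3: w2:0→1, w3:0→1, w1:0→1
  Δ4: w3:1→0
  (4Δ to stable)
t=5 Δ0: w6=0 w0=1 w4=1 w2=1 w5=0 w3=0 w1=1 clk=1
  Δ1: clk:1→0
  (1Δ to stable)
t=6 Δ0: w6=0 w0=1 w4=1 w2=1 w5=0 w3=0 w1=1 clk=0
  Δ1: clk:0→1
  Δ2: w0:1→0, w4:1→0
  Δ3: w2:1→0, w3:0→1, w1:1→0
  Δ4: w3:1→0
  (4Δ to stable)

no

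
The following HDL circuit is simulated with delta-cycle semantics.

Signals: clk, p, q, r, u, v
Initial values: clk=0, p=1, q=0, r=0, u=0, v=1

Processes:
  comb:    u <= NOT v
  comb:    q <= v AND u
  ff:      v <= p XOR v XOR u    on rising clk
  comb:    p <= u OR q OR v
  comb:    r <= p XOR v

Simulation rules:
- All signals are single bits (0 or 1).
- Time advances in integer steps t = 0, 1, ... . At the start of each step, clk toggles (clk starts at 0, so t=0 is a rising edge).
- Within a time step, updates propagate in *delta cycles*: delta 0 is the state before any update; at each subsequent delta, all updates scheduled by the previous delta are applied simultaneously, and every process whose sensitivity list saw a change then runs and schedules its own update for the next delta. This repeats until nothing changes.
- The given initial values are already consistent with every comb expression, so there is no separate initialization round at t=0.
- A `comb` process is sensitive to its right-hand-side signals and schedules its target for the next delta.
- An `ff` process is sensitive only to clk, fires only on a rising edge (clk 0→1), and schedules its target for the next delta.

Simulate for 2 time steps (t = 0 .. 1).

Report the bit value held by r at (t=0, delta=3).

[bits: p,r,q,clk,v,u]
t=0: Δ0=100010 Δ1=100110 Δ2=100100 Δ3=010101 Δ4=100101 Δ5=110101 | 5Δ
t=1: Δ0=110101 Δ1=110001 | 1Δ

1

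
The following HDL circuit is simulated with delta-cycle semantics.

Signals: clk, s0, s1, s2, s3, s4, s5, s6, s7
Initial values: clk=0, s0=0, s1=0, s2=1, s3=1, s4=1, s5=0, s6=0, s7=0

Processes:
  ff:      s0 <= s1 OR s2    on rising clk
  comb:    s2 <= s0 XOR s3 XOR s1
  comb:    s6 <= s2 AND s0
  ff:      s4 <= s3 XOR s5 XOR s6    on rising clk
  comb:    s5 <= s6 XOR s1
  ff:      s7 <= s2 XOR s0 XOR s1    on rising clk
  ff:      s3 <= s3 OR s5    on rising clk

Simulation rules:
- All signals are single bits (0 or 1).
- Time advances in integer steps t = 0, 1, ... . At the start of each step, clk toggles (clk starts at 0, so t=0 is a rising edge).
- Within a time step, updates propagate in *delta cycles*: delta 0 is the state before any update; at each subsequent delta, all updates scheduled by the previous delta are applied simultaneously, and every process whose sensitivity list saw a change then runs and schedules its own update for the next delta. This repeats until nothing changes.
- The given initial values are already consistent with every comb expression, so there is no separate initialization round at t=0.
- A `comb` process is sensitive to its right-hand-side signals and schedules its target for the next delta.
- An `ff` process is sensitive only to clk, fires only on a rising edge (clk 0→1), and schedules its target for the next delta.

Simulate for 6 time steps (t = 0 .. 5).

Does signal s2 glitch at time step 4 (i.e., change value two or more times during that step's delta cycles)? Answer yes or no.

no

t0.Δ0 s0=0 clk=0 s7=0 s1=0 s5=0 s4=1 s6=0 s2=1 s3=1
t0.Δ1 s0=0 clk=1 s7=0 s1=0 s5=0 s4=1 s6=0 s2=1 s3=1
t0.Δ2 s0=1 clk=1 s7=1 s1=0 s5=0 s4=1 s6=0 s2=1 s3=1
t0.Δ3 s0=1 clk=1 s7=1 s1=0 s5=0 s4=1 s6=1 s2=0 s3=1
t0.Δ4 s0=1 clk=1 s7=1 s1=0 s5=1 s4=1 s6=0 s2=0 s3=1
t0.Δ5 s0=1 clk=1 s7=1 s1=0 s5=0 s4=1 s6=0 s2=0 s3=1
t1.Δ0 s0=1 clk=1 s7=1 s1=0 s5=0 s4=1 s6=0 s2=0 s3=1
t1.Δ1 s0=1 clk=0 s7=1 s1=0 s5=0 s4=1 s6=0 s2=0 s3=1
t2.Δ0 s0=1 clk=0 s7=1 s1=0 s5=0 s4=1 s6=0 s2=0 s3=1
t2.Δ1 s0=1 clk=1 s7=1 s1=0 s5=0 s4=1 s6=0 s2=0 s3=1
t2.Δ2 s0=0 clk=1 s7=1 s1=0 s5=0 s4=1 s6=0 s2=0 s3=1
t2.Δ3 s0=0 clk=1 s7=1 s1=0 s5=0 s4=1 s6=0 s2=1 s3=1
t3.Δ0 s0=0 clk=1 s7=1 s1=0 s5=0 s4=1 s6=0 s2=1 s3=1
t3.Δ1 s0=0 clk=0 s7=1 s1=0 s5=0 s4=1 s6=0 s2=1 s3=1
t4.Δ0 s0=0 clk=0 s7=1 s1=0 s5=0 s4=1 s6=0 s2=1 s3=1
t4.Δ1 s0=0 clk=1 s7=1 s1=0 s5=0 s4=1 s6=0 s2=1 s3=1
t4.Δ2 s0=1 clk=1 s7=1 s1=0 s5=0 s4=1 s6=0 s2=1 s3=1
t4.Δ3 s0=1 clk=1 s7=1 s1=0 s5=0 s4=1 s6=1 s2=0 s3=1
t4.Δ4 s0=1 clk=1 s7=1 s1=0 s5=1 s4=1 s6=0 s2=0 s3=1
t4.Δ5 s0=1 clk=1 s7=1 s1=0 s5=0 s4=1 s6=0 s2=0 s3=1
t5.Δ0 s0=1 clk=1 s7=1 s1=0 s5=0 s4=1 s6=0 s2=0 s3=1
t5.Δ1 s0=1 clk=0 s7=1 s1=0 s5=0 s4=1 s6=0 s2=0 s3=1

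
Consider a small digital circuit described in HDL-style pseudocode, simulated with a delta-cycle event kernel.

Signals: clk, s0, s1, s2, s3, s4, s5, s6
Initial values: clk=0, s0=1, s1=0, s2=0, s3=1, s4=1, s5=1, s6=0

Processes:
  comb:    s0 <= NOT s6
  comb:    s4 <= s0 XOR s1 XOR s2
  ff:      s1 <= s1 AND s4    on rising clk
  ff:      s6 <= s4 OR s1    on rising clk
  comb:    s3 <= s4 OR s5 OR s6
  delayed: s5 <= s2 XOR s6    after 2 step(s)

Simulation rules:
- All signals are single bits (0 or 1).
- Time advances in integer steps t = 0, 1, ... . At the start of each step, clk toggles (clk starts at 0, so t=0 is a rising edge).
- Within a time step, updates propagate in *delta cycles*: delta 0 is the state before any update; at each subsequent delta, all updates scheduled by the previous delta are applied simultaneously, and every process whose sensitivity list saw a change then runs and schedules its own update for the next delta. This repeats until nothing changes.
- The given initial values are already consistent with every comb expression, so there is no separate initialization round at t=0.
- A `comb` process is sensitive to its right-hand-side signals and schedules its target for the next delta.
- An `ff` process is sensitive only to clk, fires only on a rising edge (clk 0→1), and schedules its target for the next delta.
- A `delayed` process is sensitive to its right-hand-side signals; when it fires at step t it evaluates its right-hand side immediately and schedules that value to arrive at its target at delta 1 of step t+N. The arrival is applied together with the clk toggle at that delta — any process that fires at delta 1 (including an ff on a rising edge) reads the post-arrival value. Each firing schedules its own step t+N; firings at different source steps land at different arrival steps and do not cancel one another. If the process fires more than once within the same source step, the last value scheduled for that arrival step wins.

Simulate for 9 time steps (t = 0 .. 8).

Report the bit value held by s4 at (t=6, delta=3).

t0.Δ0 s6=0 s3=1 s0=1 s5=1 s1=0 s4=1 clk=0 s2=0
t0.Δ1 s6=0 s3=1 s0=1 s5=1 s1=0 s4=1 clk=1 s2=0
t0.Δ2 s6=1 s3=1 s0=1 s5=1 s1=0 s4=1 clk=1 s2=0
t0.Δ3 s6=1 s3=1 s0=0 s5=1 s1=0 s4=1 clk=1 s2=0
t0.Δ4 s6=1 s3=1 s0=0 s5=1 s1=0 s4=0 clk=1 s2=0
t1.Δ0 s6=1 s3=1 s0=0 s5=1 s1=0 s4=0 clk=1 s2=0
t1.Δ1 s6=1 s3=1 s0=0 s5=1 s1=0 s4=0 clk=0 s2=0
t2.Δ0 s6=1 s3=1 s0=0 s5=1 s1=0 s4=0 clk=0 s2=0
t2.Δ1 s6=1 s3=1 s0=0 s5=1 s1=0 s4=0 clk=1 s2=0
t2.Δ2 s6=0 s3=1 s0=0 s5=1 s1=0 s4=0 clk=1 s2=0
t2.Δ3 s6=0 s3=1 s0=1 s5=1 s1=0 s4=0 clk=1 s2=0
t2.Δ4 s6=0 s3=1 s0=1 s5=1 s1=0 s4=1 clk=1 s2=0
t3.Δ0 s6=0 s3=1 s0=1 s5=1 s1=0 s4=1 clk=1 s2=0
t3.Δ1 s6=0 s3=1 s0=1 s5=1 s1=0 s4=1 clk=0 s2=0
t4.Δ0 s6=0 s3=1 s0=1 s5=1 s1=0 s4=1 clk=0 s2=0
t4.Δ1 s6=0 s3=1 s0=1 s5=0 s1=0 s4=1 clk=1 s2=0
t4.Δ2 s6=1 s3=1 s0=1 s5=0 s1=0 s4=1 clk=1 s2=0
t4.Δ3 s6=1 s3=1 s0=0 s5=0 s1=0 s4=1 clk=1 s2=0
t4.Δ4 s6=1 s3=1 s0=0 s5=0 s1=0 s4=0 clk=1 s2=0
t5.Δ0 s6=1 s3=1 s0=0 s5=0 s1=0 s4=0 clk=1 s2=0
t5.Δ1 s6=1 s3=1 s0=0 s5=0 s1=0 s4=0 clk=0 s2=0
t6.Δ0 s6=1 s3=1 s0=0 s5=0 s1=0 s4=0 clk=0 s2=0
t6.Δ1 s6=1 s3=1 s0=0 s5=1 s1=0 s4=0 clk=1 s2=0
t6.Δ2 s6=0 s3=1 s0=0 s5=1 s1=0 s4=0 clk=1 s2=0
t6.Δ3 s6=0 s3=1 s0=1 s5=1 s1=0 s4=0 clk=1 s2=0
t6.Δ4 s6=0 s3=1 s0=1 s5=1 s1=0 s4=1 clk=1 s2=0
t7.Δ0 s6=0 s3=1 s0=1 s5=1 s1=0 s4=1 clk=1 s2=0
t7.Δ1 s6=0 s3=1 s0=1 s5=1 s1=0 s4=1 clk=0 s2=0
t8.Δ0 s6=0 s3=1 s0=1 s5=1 s1=0 s4=1 clk=0 s2=0
t8.Δ1 s6=0 s3=1 s0=1 s5=0 s1=0 s4=1 clk=1 s2=0
t8.Δ2 s6=1 s3=1 s0=1 s5=0 s1=0 s4=1 clk=1 s2=0
t8.Δ3 s6=1 s3=1 s0=0 s5=0 s1=0 s4=1 clk=1 s2=0
t8.Δ4 s6=1 s3=1 s0=0 s5=0 s1=0 s4=0 clk=1 s2=0

0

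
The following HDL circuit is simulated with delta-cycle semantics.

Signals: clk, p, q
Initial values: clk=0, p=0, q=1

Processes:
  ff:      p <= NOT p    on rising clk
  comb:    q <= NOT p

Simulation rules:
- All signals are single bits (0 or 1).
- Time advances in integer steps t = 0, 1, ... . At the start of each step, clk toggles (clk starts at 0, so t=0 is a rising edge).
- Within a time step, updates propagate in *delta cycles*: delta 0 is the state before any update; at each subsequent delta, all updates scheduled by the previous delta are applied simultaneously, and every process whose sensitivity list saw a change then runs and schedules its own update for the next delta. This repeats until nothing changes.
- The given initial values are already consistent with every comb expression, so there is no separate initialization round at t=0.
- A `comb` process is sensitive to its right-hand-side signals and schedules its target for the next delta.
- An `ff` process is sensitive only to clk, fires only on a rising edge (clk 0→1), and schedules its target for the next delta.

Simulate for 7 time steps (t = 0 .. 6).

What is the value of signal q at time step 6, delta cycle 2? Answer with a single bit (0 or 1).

[bits: clk,q,p]
t=0: Δ0=010 Δ1=110 Δ2=111 Δ3=101 | 3Δ
t=1: Δ0=101 Δ1=001 | 1Δ
t=2: Δ0=001 Δ1=101 Δ2=100 Δ3=110 | 3Δ
t=3: Δ0=110 Δ1=010 | 1Δ
t=4: Δ0=010 Δ1=110 Δ2=111 Δ3=101 | 3Δ
t=5: Δ0=101 Δ1=001 | 1Δ
t=6: Δ0=001 Δ1=101 Δ2=100 Δ3=110 | 3Δ

0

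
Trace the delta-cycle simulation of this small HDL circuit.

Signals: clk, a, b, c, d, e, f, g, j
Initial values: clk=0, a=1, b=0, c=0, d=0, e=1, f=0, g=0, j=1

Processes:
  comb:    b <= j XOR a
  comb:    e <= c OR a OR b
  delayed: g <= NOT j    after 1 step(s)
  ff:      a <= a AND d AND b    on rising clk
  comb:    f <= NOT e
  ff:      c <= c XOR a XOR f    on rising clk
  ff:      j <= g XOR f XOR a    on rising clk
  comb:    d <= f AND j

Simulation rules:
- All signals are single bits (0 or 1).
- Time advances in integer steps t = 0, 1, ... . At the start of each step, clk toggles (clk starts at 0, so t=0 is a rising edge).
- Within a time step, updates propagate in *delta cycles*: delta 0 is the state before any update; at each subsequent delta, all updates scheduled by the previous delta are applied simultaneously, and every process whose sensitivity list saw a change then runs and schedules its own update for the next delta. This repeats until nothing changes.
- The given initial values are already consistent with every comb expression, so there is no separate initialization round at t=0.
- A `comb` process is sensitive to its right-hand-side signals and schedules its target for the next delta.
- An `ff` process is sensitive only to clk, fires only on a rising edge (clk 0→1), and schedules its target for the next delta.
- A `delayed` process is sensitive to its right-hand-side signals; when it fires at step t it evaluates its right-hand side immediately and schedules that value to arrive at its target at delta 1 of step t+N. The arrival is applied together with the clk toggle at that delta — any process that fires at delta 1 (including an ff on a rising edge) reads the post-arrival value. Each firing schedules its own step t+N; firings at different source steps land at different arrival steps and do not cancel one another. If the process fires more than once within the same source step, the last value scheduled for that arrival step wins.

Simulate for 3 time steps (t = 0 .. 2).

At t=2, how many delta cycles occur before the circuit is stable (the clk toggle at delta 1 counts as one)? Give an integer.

t=0 Δ0: g=0 d=0 e=1 j=1 f=0 c=0 clk=0 b=0 a=1
  Δ1: clk:0→1
  Δ2: c:0→1, a:1→0
  Δ3: b:0→1
  (3Δ to stable)
t=1 Δ0: g=0 d=0 e=1 j=1 f=0 c=1 clk=1 b=1 a=0
  Δ1: clk:1→0
  (1Δ to stable)
t=2 Δ0: g=0 d=0 e=1 j=1 f=0 c=1 clk=0 b=1 a=0
  Δ1: clk:0→1
  Δ2: j:1→0
  Δ3: b:1→0
  (3Δ to stable)

3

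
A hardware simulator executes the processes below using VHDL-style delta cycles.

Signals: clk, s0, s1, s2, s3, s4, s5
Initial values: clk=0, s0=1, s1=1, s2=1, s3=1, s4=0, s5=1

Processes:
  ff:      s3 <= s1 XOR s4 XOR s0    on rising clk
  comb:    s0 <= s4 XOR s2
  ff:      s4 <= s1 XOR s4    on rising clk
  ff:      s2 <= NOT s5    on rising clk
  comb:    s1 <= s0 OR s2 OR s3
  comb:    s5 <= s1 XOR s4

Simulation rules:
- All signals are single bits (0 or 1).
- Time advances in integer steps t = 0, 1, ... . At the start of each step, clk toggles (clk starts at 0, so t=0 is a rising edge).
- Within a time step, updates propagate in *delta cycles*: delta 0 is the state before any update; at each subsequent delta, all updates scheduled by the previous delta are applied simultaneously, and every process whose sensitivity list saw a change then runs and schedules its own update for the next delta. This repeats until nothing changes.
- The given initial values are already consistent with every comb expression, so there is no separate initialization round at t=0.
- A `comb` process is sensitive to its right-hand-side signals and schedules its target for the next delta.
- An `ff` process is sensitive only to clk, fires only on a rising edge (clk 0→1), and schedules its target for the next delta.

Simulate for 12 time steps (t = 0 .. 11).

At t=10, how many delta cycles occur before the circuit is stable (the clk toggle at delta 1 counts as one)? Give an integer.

[bits: s4,s5,s3,s2,s0,s1,clk]
t=0: Δ0=0111110 Δ1=0111111 Δ2=1100111 Δ3=1000111 | 3Δ
t=1: Δ0=1000111 Δ1=1000110 | 1Δ
t=2: Δ0=1000110 Δ1=1000111 Δ2=0011111 Δ3=0111111 | 3Δ
t=3: Δ0=0111111 Δ1=0111110 | 1Δ
t=4: Δ0=0111110 Δ1=0111111 Δ2=1100111 Δ3=1000111 | 3Δ
t=5: Δ0=1000111 Δ1=1000110 | 1Δ
t=6: Δ0=1000110 Δ1=1000111 Δ2=0011111 Δ3=0111111 | 3Δ
t=7: Δ0=0111111 Δ1=0111110 | 1Δ
t=8: Δ0=0111110 Δ1=0111111 Δ2=1100111 Δ3=1000111 | 3Δ
t=9: Δ0=1000111 Δ1=1000110 | 1Δ
t=10: Δ0=1000110 Δ1=1000111 Δ2=0011111 Δ3=0111111 | 3Δ
t=11: Δ0=0111111 Δ1=0111110 | 1Δ

3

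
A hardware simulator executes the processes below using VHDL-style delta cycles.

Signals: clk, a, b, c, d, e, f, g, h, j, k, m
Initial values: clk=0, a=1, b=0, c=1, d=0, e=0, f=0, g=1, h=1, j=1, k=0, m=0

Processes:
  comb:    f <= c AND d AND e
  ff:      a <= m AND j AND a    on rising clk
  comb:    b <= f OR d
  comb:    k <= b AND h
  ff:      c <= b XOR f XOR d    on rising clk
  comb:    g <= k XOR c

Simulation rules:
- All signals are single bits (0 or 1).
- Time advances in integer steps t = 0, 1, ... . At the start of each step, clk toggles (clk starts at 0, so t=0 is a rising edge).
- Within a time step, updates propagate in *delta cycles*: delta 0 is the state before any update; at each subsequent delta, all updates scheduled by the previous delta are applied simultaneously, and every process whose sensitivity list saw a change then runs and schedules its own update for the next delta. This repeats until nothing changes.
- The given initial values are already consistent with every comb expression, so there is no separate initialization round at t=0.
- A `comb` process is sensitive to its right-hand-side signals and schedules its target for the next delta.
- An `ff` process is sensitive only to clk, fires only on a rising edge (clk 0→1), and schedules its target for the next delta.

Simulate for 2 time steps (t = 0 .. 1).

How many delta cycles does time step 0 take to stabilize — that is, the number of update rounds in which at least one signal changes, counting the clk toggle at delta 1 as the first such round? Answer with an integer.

3

t=0 Δ0: k=0 f=0 c=1 g=1 d=0 h=1 b=0 m=0 clk=0 e=0 a=1 j=1
  Δ1: clk:0→1
  Δ2: c:1→0, a:1→0
  Δ3: g:1→0
  (3Δ to stable)
t=1 Δ0: k=0 f=0 c=0 g=0 d=0 h=1 b=0 m=0 clk=1 e=0 a=0 j=1
  Δ1: clk:1→0
  (1Δ to stable)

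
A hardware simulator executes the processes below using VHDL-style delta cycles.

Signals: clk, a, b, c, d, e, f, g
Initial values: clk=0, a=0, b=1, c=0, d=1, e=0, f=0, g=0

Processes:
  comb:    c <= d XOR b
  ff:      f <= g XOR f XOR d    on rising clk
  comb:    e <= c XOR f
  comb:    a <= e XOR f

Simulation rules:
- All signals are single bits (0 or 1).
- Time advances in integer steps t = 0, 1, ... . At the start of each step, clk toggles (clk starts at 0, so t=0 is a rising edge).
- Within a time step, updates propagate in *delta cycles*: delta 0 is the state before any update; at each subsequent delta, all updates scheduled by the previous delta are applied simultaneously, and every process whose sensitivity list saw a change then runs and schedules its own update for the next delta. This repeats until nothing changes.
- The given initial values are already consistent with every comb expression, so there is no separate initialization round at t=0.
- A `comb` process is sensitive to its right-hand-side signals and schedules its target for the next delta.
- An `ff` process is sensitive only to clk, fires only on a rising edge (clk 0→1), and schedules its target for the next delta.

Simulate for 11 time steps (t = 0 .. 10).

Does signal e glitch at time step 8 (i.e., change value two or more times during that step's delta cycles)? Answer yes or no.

[bits: c,f,clk,d,a,e,b,g]
t=0: Δ0=00010010 Δ1=00110010 Δ2=01110010 Δ3=01111110 Δ4=01110110 | 4Δ
t=1: Δ0=01110110 Δ1=01010110 | 1Δ
t=2: Δ0=01010110 Δ1=01110110 Δ2=00110110 Δ3=00111010 Δ4=00110010 | 4Δ
t=3: Δ0=00110010 Δ1=00010010 | 1Δ
t=4: Δ0=00010010 Δ1=00110010 Δ2=01110010 Δ3=01111110 Δ4=01110110 | 4Δ
t=5: Δ0=01110110 Δ1=01010110 | 1Δ
t=6: Δ0=01010110 Δ1=01110110 Δ2=00110110 Δ3=00111010 Δ4=00110010 | 4Δ
t=7: Δ0=00110010 Δ1=00010010 | 1Δ
t=8: Δ0=00010010 Δ1=00110010 Δ2=01110010 Δ3=01111110 Δ4=01110110 | 4Δ
t=9: Δ0=01110110 Δ1=01010110 | 1Δ
t=10: Δ0=01010110 Δ1=01110110 Δ2=00110110 Δ3=00111010 Δ4=00110010 | 4Δ

no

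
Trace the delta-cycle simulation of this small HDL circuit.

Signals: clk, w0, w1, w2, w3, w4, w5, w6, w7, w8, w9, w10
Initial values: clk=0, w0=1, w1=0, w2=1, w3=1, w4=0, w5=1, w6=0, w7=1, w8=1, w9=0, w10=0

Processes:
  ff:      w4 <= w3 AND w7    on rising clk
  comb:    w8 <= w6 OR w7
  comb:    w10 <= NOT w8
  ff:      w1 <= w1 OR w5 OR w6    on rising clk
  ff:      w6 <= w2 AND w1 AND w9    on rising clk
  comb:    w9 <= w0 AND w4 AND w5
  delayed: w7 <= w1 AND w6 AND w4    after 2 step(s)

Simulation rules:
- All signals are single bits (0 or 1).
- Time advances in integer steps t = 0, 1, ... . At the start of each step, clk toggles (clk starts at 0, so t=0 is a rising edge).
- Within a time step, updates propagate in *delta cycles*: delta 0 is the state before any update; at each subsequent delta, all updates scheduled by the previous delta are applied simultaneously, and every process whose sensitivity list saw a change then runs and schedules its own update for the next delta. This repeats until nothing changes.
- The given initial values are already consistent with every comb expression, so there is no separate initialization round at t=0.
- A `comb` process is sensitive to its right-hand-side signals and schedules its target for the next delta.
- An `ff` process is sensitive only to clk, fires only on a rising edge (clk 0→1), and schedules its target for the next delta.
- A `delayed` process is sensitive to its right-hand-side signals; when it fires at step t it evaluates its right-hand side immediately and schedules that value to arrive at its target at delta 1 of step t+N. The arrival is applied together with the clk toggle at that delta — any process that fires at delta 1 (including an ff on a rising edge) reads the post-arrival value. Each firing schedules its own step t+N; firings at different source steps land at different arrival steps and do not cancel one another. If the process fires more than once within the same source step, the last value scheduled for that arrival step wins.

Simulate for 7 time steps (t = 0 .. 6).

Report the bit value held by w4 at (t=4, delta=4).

0

t0.Δ0 w1=0 w4=0 w7=1 w9=0 clk=0 w5=1 w3=1 w10=0 w6=0 w0=1 w2=1 w8=1
t0.Δ1 w1=0 w4=0 w7=1 w9=0 clk=1 w5=1 w3=1 w10=0 w6=0 w0=1 w2=1 w8=1
t0.Δ2 w1=1 w4=1 w7=1 w9=0 clk=1 w5=1 w3=1 w10=0 w6=0 w0=1 w2=1 w8=1
t0.Δ3 w1=1 w4=1 w7=1 w9=1 clk=1 w5=1 w3=1 w10=0 w6=0 w0=1 w2=1 w8=1
t1.Δ0 w1=1 w4=1 w7=1 w9=1 clk=1 w5=1 w3=1 w10=0 w6=0 w0=1 w2=1 w8=1
t1.Δ1 w1=1 w4=1 w7=1 w9=1 clk=0 w5=1 w3=1 w10=0 w6=0 w0=1 w2=1 w8=1
t2.Δ0 w1=1 w4=1 w7=1 w9=1 clk=0 w5=1 w3=1 w10=0 w6=0 w0=1 w2=1 w8=1
t2.Δ1 w1=1 w4=1 w7=0 w9=1 clk=1 w5=1 w3=1 w10=0 w6=0 w0=1 w2=1 w8=1
t2.Δ2 w1=1 w4=0 w7=0 w9=1 clk=1 w5=1 w3=1 w10=0 w6=1 w0=1 w2=1 w8=0
t2.Δ3 w1=1 w4=0 w7=0 w9=0 clk=1 w5=1 w3=1 w10=1 w6=1 w0=1 w2=1 w8=1
t2.Δ4 w1=1 w4=0 w7=0 w9=0 clk=1 w5=1 w3=1 w10=0 w6=1 w0=1 w2=1 w8=1
t3.Δ0 w1=1 w4=0 w7=0 w9=0 clk=1 w5=1 w3=1 w10=0 w6=1 w0=1 w2=1 w8=1
t3.Δ1 w1=1 w4=0 w7=0 w9=0 clk=0 w5=1 w3=1 w10=0 w6=1 w0=1 w2=1 w8=1
t4.Δ0 w1=1 w4=0 w7=0 w9=0 clk=0 w5=1 w3=1 w10=0 w6=1 w0=1 w2=1 w8=1
t4.Δ1 w1=1 w4=0 w7=0 w9=0 clk=1 w5=1 w3=1 w10=0 w6=1 w0=1 w2=1 w8=1
t4.Δ2 w1=1 w4=0 w7=0 w9=0 clk=1 w5=1 w3=1 w10=0 w6=0 w0=1 w2=1 w8=1
t4.Δ3 w1=1 w4=0 w7=0 w9=0 clk=1 w5=1 w3=1 w10=0 w6=0 w0=1 w2=1 w8=0
t4.Δ4 w1=1 w4=0 w7=0 w9=0 clk=1 w5=1 w3=1 w10=1 w6=0 w0=1 w2=1 w8=0
t5.Δ0 w1=1 w4=0 w7=0 w9=0 clk=1 w5=1 w3=1 w10=1 w6=0 w0=1 w2=1 w8=0
t5.Δ1 w1=1 w4=0 w7=0 w9=0 clk=0 w5=1 w3=1 w10=1 w6=0 w0=1 w2=1 w8=0
t6.Δ0 w1=1 w4=0 w7=0 w9=0 clk=0 w5=1 w3=1 w10=1 w6=0 w0=1 w2=1 w8=0
t6.Δ1 w1=1 w4=0 w7=0 w9=0 clk=1 w5=1 w3=1 w10=1 w6=0 w0=1 w2=1 w8=0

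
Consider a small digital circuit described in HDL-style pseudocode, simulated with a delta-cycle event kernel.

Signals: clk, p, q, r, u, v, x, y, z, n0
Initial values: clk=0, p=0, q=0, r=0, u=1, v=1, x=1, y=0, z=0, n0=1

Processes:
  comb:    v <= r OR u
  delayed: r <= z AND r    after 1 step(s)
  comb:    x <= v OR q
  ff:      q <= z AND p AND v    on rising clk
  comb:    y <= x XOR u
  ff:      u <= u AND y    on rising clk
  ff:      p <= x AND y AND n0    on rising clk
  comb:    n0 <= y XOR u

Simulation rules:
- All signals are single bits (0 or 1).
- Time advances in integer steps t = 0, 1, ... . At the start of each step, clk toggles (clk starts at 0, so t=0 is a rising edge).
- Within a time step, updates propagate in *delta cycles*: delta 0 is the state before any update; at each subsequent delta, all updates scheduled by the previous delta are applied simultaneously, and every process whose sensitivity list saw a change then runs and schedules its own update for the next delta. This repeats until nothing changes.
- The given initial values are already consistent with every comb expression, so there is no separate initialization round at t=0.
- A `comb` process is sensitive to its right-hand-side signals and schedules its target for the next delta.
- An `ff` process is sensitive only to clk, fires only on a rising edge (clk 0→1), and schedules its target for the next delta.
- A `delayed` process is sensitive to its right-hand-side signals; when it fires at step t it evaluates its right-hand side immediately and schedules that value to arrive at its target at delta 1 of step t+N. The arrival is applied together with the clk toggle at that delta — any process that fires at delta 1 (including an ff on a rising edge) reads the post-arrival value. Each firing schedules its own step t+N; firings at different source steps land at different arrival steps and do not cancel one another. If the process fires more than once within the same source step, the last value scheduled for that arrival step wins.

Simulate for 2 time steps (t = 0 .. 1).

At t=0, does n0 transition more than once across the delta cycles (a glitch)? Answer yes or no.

[bits: q,clk,y,z,x,p,u,r,n0,v]
t=0: Δ0=0000101011 Δ1=0100101011 Δ2=0100100011 Δ3=0110100000 Δ4=0110000010 Δ5=0100000010 Δ6=0100000000 | 6Δ
t=1: Δ0=0100000000 Δ1=0000000000 | 1Δ

yes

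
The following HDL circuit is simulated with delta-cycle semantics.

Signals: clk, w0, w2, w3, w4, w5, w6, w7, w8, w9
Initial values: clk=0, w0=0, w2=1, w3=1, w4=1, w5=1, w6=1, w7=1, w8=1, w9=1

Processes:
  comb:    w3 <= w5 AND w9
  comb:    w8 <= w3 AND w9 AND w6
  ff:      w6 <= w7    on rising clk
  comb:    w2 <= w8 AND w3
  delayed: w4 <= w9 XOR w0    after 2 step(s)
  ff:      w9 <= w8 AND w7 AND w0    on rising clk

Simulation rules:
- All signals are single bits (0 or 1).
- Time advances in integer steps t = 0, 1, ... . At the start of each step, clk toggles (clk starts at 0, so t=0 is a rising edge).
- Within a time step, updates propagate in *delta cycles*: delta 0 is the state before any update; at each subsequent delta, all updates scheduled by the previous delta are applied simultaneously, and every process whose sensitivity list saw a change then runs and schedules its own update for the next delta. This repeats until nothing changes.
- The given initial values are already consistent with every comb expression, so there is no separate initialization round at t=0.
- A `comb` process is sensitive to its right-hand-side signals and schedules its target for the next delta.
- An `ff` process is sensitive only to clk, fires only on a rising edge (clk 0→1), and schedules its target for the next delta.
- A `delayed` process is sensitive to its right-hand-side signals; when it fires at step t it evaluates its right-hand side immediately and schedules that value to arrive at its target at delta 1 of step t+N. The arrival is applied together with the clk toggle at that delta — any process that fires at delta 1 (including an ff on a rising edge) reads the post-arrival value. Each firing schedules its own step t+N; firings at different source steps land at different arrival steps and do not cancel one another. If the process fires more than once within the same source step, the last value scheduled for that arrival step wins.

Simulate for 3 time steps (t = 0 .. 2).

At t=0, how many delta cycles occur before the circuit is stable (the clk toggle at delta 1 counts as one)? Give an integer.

[bits: clk,w2,w3,w7,w5,w9,w0,w8,w4,w6]
t=0: Δ0=0111110111 Δ1=1111110111 Δ2=1111100111 Δ3=1101100011 Δ4=1001100011 | 4Δ
t=1: Δ0=1001100011 Δ1=0001100011 | 1Δ
t=2: Δ0=0001100011 Δ1=1001100001 | 1Δ

4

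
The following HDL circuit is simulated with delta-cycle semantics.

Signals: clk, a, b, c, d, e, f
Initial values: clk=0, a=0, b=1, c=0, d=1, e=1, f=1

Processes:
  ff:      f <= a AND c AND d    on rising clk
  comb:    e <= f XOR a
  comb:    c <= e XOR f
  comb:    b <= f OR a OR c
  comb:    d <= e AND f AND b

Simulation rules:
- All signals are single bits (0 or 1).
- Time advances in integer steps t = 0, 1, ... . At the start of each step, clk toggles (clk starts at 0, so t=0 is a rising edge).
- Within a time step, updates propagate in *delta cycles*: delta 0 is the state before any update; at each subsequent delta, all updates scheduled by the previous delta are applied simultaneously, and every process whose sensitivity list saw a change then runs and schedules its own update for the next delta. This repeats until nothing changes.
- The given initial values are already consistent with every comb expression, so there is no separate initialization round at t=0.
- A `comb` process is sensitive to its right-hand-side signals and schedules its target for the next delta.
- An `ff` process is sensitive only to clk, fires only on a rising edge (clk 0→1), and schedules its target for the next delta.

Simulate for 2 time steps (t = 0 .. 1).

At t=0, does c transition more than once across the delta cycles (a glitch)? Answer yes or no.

t=0 Δ0: a=0 e=1 f=1 b=1 c=0 d=1 clk=0
  Δ1: clk:0→1
  Δ2: f:1→0
  Δ3: e:1→0, b:1→0, c:0→1, d:1→0
  Δ4: b:0→1, c:1→0
  Δ5: b:1→0
  (5Δ to stable)
t=1 Δ0: a=0 e=0 f=0 b=0 c=0 d=0 clk=1
  Δ1: clk:1→0
  (1Δ to stable)

yes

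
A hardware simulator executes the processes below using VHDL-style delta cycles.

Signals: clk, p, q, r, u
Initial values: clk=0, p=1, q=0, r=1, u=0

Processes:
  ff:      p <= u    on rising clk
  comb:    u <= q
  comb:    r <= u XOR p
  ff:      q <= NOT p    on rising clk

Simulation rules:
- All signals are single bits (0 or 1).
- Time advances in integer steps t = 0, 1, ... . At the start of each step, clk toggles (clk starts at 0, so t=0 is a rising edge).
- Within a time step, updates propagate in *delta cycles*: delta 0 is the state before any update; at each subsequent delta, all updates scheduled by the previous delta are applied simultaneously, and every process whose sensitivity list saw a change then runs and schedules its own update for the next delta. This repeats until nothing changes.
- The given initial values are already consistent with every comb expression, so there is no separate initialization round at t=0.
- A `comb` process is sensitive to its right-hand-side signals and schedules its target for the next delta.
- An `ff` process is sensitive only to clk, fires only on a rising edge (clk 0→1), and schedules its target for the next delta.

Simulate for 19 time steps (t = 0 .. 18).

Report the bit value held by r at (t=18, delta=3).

0

t0.Δ0 q=0 clk=0 p=1 u=0 r=1
t0.Δ1 q=0 clk=1 p=1 u=0 r=1
t0.Δ2 q=0 clk=1 p=0 u=0 r=1
t0.Δ3 q=0 clk=1 p=0 u=0 r=0
t1.Δ0 q=0 clk=1 p=0 u=0 r=0
t1.Δ1 q=0 clk=0 p=0 u=0 r=0
t2.Δ0 q=0 clk=0 p=0 u=0 r=0
t2.Δ1 q=0 clk=1 p=0 u=0 r=0
t2.Δ2 q=1 clk=1 p=0 u=0 r=0
t2.Δ3 q=1 clk=1 p=0 u=1 r=0
t2.Δ4 q=1 clk=1 p=0 u=1 r=1
t3.Δ0 q=1 clk=1 p=0 u=1 r=1
t3.Δ1 q=1 clk=0 p=0 u=1 r=1
t4.Δ0 q=1 clk=0 p=0 u=1 r=1
t4.Δ1 q=1 clk=1 p=0 u=1 r=1
t4.Δ2 q=1 clk=1 p=1 u=1 r=1
t4.Δ3 q=1 clk=1 p=1 u=1 r=0
t5.Δ0 q=1 clk=1 p=1 u=1 r=0
t5.Δ1 q=1 clk=0 p=1 u=1 r=0
t6.Δ0 q=1 clk=0 p=1 u=1 r=0
t6.Δ1 q=1 clk=1 p=1 u=1 r=0
t6.Δ2 q=0 clk=1 p=1 u=1 r=0
t6.Δ3 q=0 clk=1 p=1 u=0 r=0
t6.Δ4 q=0 clk=1 p=1 u=0 r=1
t7.Δ0 q=0 clk=1 p=1 u=0 r=1
t7.Δ1 q=0 clk=0 p=1 u=0 r=1
t8.Δ0 q=0 clk=0 p=1 u=0 r=1
t8.Δ1 q=0 clk=1 p=1 u=0 r=1
t8.Δ2 q=0 clk=1 p=0 u=0 r=1
t8.Δ3 q=0 clk=1 p=0 u=0 r=0
t9.Δ0 q=0 clk=1 p=0 u=0 r=0
t9.Δ1 q=0 clk=0 p=0 u=0 r=0
t10.Δ0 q=0 clk=0 p=0 u=0 r=0
t10.Δ1 q=0 clk=1 p=0 u=0 r=0
t10.Δ2 q=1 clk=1 p=0 u=0 r=0
t10.Δ3 q=1 clk=1 p=0 u=1 r=0
t10.Δ4 q=1 clk=1 p=0 u=1 r=1
t11.Δ0 q=1 clk=1 p=0 u=1 r=1
t11.Δ1 q=1 clk=0 p=0 u=1 r=1
t12.Δ0 q=1 clk=0 p=0 u=1 r=1
t12.Δ1 q=1 clk=1 p=0 u=1 r=1
t12.Δ2 q=1 clk=1 p=1 u=1 r=1
t12.Δ3 q=1 clk=1 p=1 u=1 r=0
t13.Δ0 q=1 clk=1 p=1 u=1 r=0
t13.Δ1 q=1 clk=0 p=1 u=1 r=0
t14.Δ0 q=1 clk=0 p=1 u=1 r=0
t14.Δ1 q=1 clk=1 p=1 u=1 r=0
t14.Δ2 q=0 clk=1 p=1 u=1 r=0
t14.Δ3 q=0 clk=1 p=1 u=0 r=0
t14.Δ4 q=0 clk=1 p=1 u=0 r=1
t15.Δ0 q=0 clk=1 p=1 u=0 r=1
t15.Δ1 q=0 clk=0 p=1 u=0 r=1
t16.Δ0 q=0 clk=0 p=1 u=0 r=1
t16.Δ1 q=0 clk=1 p=1 u=0 r=1
t16.Δ2 q=0 clk=1 p=0 u=0 r=1
t16.Δ3 q=0 clk=1 p=0 u=0 r=0
t17.Δ0 q=0 clk=1 p=0 u=0 r=0
t17.Δ1 q=0 clk=0 p=0 u=0 r=0
t18.Δ0 q=0 clk=0 p=0 u=0 r=0
t18.Δ1 q=0 clk=1 p=0 u=0 r=0
t18.Δ2 q=1 clk=1 p=0 u=0 r=0
t18.Δ3 q=1 clk=1 p=0 u=1 r=0
t18.Δ4 q=1 clk=1 p=0 u=1 r=1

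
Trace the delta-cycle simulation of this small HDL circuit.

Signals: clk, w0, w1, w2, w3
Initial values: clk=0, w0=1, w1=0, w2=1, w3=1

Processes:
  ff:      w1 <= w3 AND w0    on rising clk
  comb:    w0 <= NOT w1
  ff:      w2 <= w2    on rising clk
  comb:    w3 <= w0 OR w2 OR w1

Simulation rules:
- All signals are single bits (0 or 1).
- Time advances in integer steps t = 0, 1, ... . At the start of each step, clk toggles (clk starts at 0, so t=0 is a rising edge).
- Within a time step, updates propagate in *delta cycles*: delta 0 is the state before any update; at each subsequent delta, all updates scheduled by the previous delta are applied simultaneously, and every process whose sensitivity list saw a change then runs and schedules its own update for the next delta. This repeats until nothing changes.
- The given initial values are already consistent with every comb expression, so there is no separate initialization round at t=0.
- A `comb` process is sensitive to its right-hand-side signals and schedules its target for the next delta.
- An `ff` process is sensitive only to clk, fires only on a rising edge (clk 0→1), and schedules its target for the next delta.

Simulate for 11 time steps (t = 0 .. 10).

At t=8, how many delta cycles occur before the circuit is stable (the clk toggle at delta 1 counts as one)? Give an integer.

3

[bits: w3,w0,clk,w2,w1]
t=0: Δ0=11010 Δ1=11110 Δ2=11111 Δ3=10111 | 3Δ
t=1: Δ0=10111 Δ1=10011 | 1Δ
t=2: Δ0=10011 Δ1=10111 Δ2=10110 Δ3=11110 | 3Δ
t=3: Δ0=11110 Δ1=11010 | 1Δ
t=4: Δ0=11010 Δ1=11110 Δ2=11111 Δ3=10111 | 3Δ
t=5: Δ0=10111 Δ1=10011 | 1Δ
t=6: Δ0=10011 Δ1=10111 Δ2=10110 Δ3=11110 | 3Δ
t=7: Δ0=11110 Δ1=11010 | 1Δ
t=8: Δ0=11010 Δ1=11110 Δ2=11111 Δ3=10111 | 3Δ
t=9: Δ0=10111 Δ1=10011 | 1Δ
t=10: Δ0=10011 Δ1=10111 Δ2=10110 Δ3=11110 | 3Δ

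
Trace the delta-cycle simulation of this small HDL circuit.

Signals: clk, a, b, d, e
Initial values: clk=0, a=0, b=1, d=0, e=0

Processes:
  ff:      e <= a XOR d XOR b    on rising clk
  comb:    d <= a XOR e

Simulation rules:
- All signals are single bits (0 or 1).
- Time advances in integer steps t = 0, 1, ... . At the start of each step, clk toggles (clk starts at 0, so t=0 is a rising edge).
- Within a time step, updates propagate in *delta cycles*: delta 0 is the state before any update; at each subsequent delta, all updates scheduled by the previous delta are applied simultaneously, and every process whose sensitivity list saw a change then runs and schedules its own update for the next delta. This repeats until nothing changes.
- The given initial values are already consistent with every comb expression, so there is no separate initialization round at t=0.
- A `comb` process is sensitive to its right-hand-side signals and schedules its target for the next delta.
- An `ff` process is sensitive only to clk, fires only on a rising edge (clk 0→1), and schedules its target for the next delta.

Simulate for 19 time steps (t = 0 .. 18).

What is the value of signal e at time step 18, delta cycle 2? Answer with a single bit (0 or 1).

[bits: a,e,d,b,clk]
t=0: Δ0=00010 Δ1=00011 Δ2=01011 Δ3=01111 | 3Δ
t=1: Δ0=01111 Δ1=01110 | 1Δ
t=2: Δ0=01110 Δ1=01111 Δ2=00111 Δ3=00011 | 3Δ
t=3: Δ0=00011 Δ1=00010 | 1Δ
t=4: Δ0=00010 Δ1=00011 Δ2=01011 Δ3=01111 | 3Δ
t=5: Δ0=01111 Δ1=01110 | 1Δ
t=6: Δ0=01110 Δ1=01111 Δ2=00111 Δ3=00011 | 3Δ
t=7: Δ0=00011 Δ1=00010 | 1Δ
t=8: Δ0=00010 Δ1=00011 Δ2=01011 Δ3=01111 | 3Δ
t=9: Δ0=01111 Δ1=01110 | 1Δ
t=10: Δ0=01110 Δ1=01111 Δ2=00111 Δ3=00011 | 3Δ
t=11: Δ0=00011 Δ1=00010 | 1Δ
t=12: Δ0=00010 Δ1=00011 Δ2=01011 Δ3=01111 | 3Δ
t=13: Δ0=01111 Δ1=01110 | 1Δ
t=14: Δ0=01110 Δ1=01111 Δ2=00111 Δ3=00011 | 3Δ
t=15: Δ0=00011 Δ1=00010 | 1Δ
t=16: Δ0=00010 Δ1=00011 Δ2=01011 Δ3=01111 | 3Δ
t=17: Δ0=01111 Δ1=01110 | 1Δ
t=18: Δ0=01110 Δ1=01111 Δ2=00111 Δ3=00011 | 3Δ

0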